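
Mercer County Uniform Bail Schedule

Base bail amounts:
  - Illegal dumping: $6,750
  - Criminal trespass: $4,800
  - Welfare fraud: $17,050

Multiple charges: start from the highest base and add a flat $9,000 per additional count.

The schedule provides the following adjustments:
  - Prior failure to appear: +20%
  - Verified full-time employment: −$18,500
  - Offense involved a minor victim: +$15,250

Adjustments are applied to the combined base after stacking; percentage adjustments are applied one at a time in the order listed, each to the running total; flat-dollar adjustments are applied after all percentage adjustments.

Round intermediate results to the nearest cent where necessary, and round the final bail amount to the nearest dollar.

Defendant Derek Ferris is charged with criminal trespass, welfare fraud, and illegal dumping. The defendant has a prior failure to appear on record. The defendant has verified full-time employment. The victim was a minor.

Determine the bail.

Base amounts from the schedule: criminal trespass $4,800; welfare fraud $17,050; illegal dumping $6,750.
Stacking rule: highest base plus $9,000 per additional charge. Highest is welfare fraud at $17,050; 2 additional charges → +$18,000. Combined base = $35,050.
Prior failure to appear (+20%): $35,050 × 1.2 = $42,060.
Verified full-time employment (−$18,500 flat): $42,060 − $18,500 = $23,560.
Offense involved a minor victim (+$15,250 flat): $23,560 + $15,250 = $38,810.

$38,810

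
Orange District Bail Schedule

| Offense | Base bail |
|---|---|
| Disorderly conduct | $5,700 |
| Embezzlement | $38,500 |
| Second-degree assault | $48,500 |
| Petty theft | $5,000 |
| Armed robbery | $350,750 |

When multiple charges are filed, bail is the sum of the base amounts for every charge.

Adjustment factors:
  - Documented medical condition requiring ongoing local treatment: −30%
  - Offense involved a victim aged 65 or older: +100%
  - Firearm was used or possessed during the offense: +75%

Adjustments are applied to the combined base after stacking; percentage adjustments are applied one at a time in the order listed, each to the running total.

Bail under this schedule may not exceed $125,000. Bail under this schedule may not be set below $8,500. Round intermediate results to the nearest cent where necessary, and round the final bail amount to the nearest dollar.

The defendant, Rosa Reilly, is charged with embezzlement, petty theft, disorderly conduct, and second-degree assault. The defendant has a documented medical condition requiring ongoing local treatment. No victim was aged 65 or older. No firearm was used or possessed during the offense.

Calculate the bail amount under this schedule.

Base amounts from the schedule: embezzlement $38,500; petty theft $5,000; disorderly conduct $5,700; second-degree assault $48,500.
Stacking rule: sum of all bases. $38,500 + $5,000 + $5,700 + $48,500 = $97,700.
Documented medical condition requiring ongoing local treatment (−30%): $97,700 × 0.7 = $68,390.
$68,390 is within the $125,000 maximum.
$68,390 is at or above the $8,500 minimum.

$68,390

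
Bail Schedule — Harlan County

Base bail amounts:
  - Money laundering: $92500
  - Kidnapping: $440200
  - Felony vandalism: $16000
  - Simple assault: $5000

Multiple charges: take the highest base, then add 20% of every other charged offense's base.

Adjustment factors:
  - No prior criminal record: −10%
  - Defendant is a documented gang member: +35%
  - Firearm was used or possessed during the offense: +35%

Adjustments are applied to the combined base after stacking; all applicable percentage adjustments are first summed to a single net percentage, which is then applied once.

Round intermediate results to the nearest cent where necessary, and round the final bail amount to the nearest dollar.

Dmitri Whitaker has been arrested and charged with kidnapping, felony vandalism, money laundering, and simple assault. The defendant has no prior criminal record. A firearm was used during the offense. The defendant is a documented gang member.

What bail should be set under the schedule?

Base amounts from the schedule: kidnapping $440200; felony vandalism $16000; money laundering $92500; simple assault $5000.
Stacking rule: highest base plus 20% of each additional charge. Highest is kidnapping at $440200. Additional: $16000 × 20% = $3200; $92500 × 20% = $18500; $5000 × 20% = $1000. Combined base = $440200 + $22700 = $462900.
Net percentage adjustment: −10% +35% +35% = +60%. $462900 × 1.6 = $740640.

$740640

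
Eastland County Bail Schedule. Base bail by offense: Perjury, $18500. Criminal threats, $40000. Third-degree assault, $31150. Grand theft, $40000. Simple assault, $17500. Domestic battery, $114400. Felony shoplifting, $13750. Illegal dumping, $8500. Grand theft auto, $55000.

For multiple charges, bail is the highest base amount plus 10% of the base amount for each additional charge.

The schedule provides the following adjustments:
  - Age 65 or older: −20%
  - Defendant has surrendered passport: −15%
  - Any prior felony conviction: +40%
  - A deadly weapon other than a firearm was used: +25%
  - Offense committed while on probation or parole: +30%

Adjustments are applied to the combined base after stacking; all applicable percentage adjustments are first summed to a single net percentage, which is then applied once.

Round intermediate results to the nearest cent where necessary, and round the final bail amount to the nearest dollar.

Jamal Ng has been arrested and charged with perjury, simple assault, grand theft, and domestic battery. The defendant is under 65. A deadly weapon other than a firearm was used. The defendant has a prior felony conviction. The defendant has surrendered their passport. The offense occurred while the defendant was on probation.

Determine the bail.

$219600

Base amounts from the schedule: perjury $18500; simple assault $17500; grand theft $40000; domestic battery $114400.
Stacking rule: highest base plus 10% of each additional charge. Highest is domestic battery at $114400. Additional: $18500 × 10% = $1850; $17500 × 10% = $1750; $40000 × 10% = $4000. Combined base = $114400 + $7600 = $122000.
Net percentage adjustment: −15% +40% +25% +30% = +80%. $122000 × 1.8 = $219600.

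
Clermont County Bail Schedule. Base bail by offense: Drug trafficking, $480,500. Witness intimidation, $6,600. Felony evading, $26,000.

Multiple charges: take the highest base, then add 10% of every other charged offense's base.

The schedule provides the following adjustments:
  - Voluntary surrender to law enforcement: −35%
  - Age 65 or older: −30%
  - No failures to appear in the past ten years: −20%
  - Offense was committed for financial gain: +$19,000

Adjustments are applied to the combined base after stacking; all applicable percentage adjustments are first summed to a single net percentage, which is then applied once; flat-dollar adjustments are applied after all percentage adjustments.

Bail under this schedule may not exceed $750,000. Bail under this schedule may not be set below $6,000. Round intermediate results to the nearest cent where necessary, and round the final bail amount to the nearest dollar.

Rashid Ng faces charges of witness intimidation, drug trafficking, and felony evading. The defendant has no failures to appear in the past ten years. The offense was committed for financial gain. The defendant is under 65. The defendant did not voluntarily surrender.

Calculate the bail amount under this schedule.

$406,008

Base amounts from the schedule: witness intimidation $6,600; drug trafficking $480,500; felony evading $26,000.
Stacking rule: highest base plus 10% of each additional charge. Highest is drug trafficking at $480,500. Additional: $6,600 × 10% = $660; $26,000 × 10% = $2,600. Combined base = $480,500 + $3,260 = $483,760.
No failures to appear in the past ten years (−20%): $483,760 × 0.8 = $387,008.
Offense was committed for financial gain (+$19,000 flat): $387,008 + $19,000 = $406,008.
$406,008 is within the $750,000 maximum.
$406,008 is at or above the $6,000 minimum.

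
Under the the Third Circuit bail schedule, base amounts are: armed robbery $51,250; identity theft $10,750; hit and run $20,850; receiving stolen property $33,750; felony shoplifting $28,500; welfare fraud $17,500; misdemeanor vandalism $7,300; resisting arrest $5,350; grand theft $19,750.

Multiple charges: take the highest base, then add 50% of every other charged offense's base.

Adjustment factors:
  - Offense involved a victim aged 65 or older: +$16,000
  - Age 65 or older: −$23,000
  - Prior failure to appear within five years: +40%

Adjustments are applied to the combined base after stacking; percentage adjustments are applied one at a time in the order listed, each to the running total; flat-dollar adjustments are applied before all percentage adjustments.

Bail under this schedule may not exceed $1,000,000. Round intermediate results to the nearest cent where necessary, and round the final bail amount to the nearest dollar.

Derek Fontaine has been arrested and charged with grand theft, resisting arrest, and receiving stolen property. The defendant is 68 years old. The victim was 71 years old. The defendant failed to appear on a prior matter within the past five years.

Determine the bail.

$55,020

Base amounts from the schedule: grand theft $19,750; resisting arrest $5,350; receiving stolen property $33,750.
Stacking rule: highest base plus 50% of each additional charge. Highest is receiving stolen property at $33,750. Additional: $19,750 × 50% = $9,875; $5,350 × 50% = $2,675. Combined base = $33,750 + $12,550 = $46,300.
Offense involved a victim aged 65 or older (+$16,000 flat): $46,300 + $16,000 = $62,300.
Age 65 or older (−$23,000 flat): $62,300 − $23,000 = $39,300.
Prior failure to appear within five years (+40%): $39,300 × 1.4 = $55,020.
$55,020 is within the $1,000,000 maximum.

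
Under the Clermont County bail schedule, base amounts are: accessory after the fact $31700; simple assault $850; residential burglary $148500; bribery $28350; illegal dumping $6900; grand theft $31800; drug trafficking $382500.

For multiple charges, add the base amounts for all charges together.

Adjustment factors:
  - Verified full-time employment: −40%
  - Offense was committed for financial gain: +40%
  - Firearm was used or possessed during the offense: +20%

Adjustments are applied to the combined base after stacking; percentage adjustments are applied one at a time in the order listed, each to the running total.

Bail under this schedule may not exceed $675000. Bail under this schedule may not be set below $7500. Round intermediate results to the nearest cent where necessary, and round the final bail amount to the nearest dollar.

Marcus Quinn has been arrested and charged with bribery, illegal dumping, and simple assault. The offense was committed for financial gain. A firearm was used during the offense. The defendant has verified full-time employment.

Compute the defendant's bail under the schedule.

$36389

Base amounts from the schedule: bribery $28350; illegal dumping $6900; simple assault $850.
Stacking rule: sum of all bases. $28350 + $6900 + $850 = $36100.
Verified full-time employment (−40%): $36100 × 0.6 = $21660.
Offense was committed for financial gain (+40%): $21660 × 1.4 = $30324.
Firearm was used or possessed during the offense (+20%): $30324 × 1.2 = $36388.80.
$36388.80 is within the $675000 maximum.
$36388.80 is at or above the $7500 minimum.
Rounded to the nearest dollar: $36389.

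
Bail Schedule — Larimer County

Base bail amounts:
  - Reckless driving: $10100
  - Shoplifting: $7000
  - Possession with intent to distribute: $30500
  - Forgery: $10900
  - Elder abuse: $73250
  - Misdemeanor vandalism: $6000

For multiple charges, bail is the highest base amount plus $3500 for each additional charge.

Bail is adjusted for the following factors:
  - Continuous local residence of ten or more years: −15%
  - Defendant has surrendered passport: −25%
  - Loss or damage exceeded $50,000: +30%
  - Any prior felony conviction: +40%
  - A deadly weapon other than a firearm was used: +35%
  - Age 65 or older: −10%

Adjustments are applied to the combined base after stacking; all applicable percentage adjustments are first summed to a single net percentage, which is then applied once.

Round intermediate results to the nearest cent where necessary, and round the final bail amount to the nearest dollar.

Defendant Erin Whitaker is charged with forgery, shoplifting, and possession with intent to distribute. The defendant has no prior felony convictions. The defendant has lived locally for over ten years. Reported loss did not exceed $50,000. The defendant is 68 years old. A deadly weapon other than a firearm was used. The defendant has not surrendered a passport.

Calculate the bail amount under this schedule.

Base amounts from the schedule: forgery $10900; shoplifting $7000; possession with intent to distribute $30500.
Stacking rule: highest base plus $3500 per additional charge. Highest is possession with intent to distribute at $30500; 2 additional charges → +$7000. Combined base = $37500.
Net percentage adjustment: −15% +35% −10% = +10%. $37500 × 1.1 = $41250.

$41250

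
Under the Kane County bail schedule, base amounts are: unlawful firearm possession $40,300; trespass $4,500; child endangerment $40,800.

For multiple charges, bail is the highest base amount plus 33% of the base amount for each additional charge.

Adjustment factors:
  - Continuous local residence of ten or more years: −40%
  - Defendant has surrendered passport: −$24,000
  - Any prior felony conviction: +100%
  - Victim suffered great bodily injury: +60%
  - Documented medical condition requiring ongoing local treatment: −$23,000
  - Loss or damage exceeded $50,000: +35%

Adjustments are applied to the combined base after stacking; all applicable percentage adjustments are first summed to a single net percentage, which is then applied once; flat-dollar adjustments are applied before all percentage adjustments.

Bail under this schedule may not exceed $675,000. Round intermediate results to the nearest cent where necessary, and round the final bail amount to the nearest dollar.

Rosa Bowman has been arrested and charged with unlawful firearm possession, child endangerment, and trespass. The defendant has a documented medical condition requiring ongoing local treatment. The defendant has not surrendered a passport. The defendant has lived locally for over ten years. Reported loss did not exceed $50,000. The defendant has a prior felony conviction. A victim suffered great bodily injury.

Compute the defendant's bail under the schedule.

$71,685

Base amounts from the schedule: unlawful firearm possession $40,300; child endangerment $40,800; trespass $4,500.
Stacking rule: highest base plus 33% of each additional charge. Highest is child endangerment at $40,800. Additional: $40,300 × 33% = $13,299; $4,500 × 33% = $1,485. Combined base = $40,800 + $14,784 = $55,584.
Documented medical condition requiring ongoing local treatment (−$23,000 flat): $55,584 − $23,000 = $32,584.
Net percentage adjustment: −40% +100% +60% = +120%. $32,584 × 2.2 = $71,684.80.
$71,684.80 is within the $675,000 maximum.
Rounded to the nearest dollar: $71,685.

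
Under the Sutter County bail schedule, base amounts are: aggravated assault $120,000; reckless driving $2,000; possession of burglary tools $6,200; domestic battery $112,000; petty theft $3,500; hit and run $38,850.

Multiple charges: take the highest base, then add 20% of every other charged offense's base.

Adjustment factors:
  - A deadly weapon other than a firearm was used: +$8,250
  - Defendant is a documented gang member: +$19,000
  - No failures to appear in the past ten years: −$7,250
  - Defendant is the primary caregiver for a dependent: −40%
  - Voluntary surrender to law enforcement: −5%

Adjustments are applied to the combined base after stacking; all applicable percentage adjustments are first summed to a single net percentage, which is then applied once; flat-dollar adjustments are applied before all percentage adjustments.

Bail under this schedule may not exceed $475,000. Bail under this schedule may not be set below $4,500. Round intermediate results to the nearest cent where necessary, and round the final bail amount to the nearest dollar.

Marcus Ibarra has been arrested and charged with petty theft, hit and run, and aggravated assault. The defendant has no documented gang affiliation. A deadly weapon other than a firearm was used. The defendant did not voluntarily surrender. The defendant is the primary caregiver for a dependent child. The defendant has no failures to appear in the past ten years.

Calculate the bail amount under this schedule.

$77,682

Base amounts from the schedule: petty theft $3,500; hit and run $38,850; aggravated assault $120,000.
Stacking rule: highest base plus 20% of each additional charge. Highest is aggravated assault at $120,000. Additional: $3,500 × 20% = $700; $38,850 × 20% = $7,770. Combined base = $120,000 + $8,470 = $128,470.
A deadly weapon other than a firearm was used (+$8,250 flat): $128,470 + $8,250 = $136,720.
No failures to appear in the past ten years (−$7,250 flat): $136,720 − $7,250 = $129,470.
Defendant is the primary caregiver for a dependent (−40%): $129,470 × 0.6 = $77,682.
$77,682 is within the $475,000 maximum.
$77,682 is at or above the $4,500 minimum.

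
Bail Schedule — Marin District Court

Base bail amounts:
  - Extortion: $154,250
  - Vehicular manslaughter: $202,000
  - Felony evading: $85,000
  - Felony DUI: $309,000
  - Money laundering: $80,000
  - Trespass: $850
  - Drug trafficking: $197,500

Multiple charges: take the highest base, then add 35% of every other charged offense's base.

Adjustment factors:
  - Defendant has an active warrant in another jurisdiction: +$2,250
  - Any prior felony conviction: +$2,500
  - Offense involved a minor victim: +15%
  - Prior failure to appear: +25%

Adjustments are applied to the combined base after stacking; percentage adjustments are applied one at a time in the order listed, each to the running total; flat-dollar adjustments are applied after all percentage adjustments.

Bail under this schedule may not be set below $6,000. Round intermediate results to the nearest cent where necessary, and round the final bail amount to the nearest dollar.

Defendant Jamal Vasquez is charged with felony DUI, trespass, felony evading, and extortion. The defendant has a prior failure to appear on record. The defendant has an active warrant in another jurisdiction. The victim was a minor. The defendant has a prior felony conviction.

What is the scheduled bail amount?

$569,738

Base amounts from the schedule: felony DUI $309,000; trespass $850; felony evading $85,000; extortion $154,250.
Stacking rule: highest base plus 35% of each additional charge. Highest is felony DUI at $309,000. Additional: $850 × 35% = $297.50; $85,000 × 35% = $29,750; $154,250 × 35% = $53,987.50. Combined base = $309,000 + $84,035 = $393,035.
Offense involved a minor victim (+15%): $393,035 × 1.15 = $451,990.25.
Prior failure to appear (+25%): $451,990.25 × 1.25 = $564,987.81.
Defendant has an active warrant in another jurisdiction (+$2,250 flat): $564,987.81 + $2,250 = $567,237.81.
Any prior felony conviction (+$2,500 flat): $567,237.81 + $2,500 = $569,737.81.
$569,737.81 is at or above the $6,000 minimum.
Rounded to the nearest dollar: $569,738.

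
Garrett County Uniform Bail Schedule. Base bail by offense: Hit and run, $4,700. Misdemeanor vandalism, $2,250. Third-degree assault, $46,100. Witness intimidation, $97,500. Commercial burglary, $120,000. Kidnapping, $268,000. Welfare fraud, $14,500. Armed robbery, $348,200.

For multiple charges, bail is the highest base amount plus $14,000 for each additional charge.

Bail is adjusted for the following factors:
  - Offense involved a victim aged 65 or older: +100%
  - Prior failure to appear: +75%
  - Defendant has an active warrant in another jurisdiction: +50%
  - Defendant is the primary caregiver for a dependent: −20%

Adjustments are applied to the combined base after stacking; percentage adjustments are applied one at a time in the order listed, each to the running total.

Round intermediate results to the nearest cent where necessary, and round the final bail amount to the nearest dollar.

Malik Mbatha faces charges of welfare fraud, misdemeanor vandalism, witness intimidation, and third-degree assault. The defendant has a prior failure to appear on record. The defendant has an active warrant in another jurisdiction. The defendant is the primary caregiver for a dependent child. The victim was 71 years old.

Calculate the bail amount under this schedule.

Base amounts from the schedule: welfare fraud $14,500; misdemeanor vandalism $2,250; witness intimidation $97,500; third-degree assault $46,100.
Stacking rule: highest base plus $14,000 per additional charge. Highest is witness intimidation at $97,500; 3 additional charges → +$42,000. Combined base = $139,500.
Offense involved a victim aged 65 or older (+100%): $139,500 × 2 = $279,000.
Prior failure to appear (+75%): $279,000 × 1.75 = $488,250.
Defendant has an active warrant in another jurisdiction (+50%): $488,250 × 1.5 = $732,375.
Defendant is the primary caregiver for a dependent (−20%): $732,375 × 0.8 = $585,900.

$585,900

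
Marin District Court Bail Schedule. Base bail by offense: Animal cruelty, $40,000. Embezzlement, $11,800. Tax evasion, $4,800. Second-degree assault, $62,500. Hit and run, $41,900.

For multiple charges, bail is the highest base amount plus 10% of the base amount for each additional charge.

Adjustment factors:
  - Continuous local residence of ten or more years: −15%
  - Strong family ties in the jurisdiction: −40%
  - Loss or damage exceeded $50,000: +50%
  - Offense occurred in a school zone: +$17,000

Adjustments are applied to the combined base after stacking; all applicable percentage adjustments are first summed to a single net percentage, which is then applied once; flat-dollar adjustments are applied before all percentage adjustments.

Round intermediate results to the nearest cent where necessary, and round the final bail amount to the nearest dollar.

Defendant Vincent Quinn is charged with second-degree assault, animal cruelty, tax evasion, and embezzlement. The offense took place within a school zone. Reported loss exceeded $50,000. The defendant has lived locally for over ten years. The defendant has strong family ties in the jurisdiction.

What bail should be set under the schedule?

Base amounts from the schedule: second-degree assault $62,500; animal cruelty $40,000; tax evasion $4,800; embezzlement $11,800.
Stacking rule: highest base plus 10% of each additional charge. Highest is second-degree assault at $62,500. Additional: $40,000 × 10% = $4,000; $4,800 × 10% = $480; $11,800 × 10% = $1,180. Combined base = $62,500 + $5,660 = $68,160.
Offense occurred in a school zone (+$17,000 flat): $68,160 + $17,000 = $85,160.
Net percentage adjustment: −15% −40% +50% = −5%. $85,160 × 0.95 = $80,902.

$80,902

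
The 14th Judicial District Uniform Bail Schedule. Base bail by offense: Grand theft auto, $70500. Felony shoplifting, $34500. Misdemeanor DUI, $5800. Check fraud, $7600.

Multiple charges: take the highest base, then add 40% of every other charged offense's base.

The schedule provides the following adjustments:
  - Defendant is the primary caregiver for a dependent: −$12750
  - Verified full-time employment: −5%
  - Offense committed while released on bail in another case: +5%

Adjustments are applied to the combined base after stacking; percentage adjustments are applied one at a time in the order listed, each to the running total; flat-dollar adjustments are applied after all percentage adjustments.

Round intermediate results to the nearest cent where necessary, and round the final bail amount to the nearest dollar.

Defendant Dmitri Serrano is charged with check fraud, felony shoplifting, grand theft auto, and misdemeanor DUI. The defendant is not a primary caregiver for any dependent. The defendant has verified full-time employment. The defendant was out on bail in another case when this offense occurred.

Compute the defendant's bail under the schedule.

$89436

Base amounts from the schedule: check fraud $7600; felony shoplifting $34500; grand theft auto $70500; misdemeanor DUI $5800.
Stacking rule: highest base plus 40% of each additional charge. Highest is grand theft auto at $70500. Additional: $7600 × 40% = $3040; $34500 × 40% = $13800; $5800 × 40% = $2320. Combined base = $70500 + $19160 = $89660.
Verified full-time employment (−5%): $89660 × 0.95 = $85177.
Offense committed while released on bail in another case (+5%): $85177 × 1.05 = $89435.85.
Rounded to the nearest dollar: $89436.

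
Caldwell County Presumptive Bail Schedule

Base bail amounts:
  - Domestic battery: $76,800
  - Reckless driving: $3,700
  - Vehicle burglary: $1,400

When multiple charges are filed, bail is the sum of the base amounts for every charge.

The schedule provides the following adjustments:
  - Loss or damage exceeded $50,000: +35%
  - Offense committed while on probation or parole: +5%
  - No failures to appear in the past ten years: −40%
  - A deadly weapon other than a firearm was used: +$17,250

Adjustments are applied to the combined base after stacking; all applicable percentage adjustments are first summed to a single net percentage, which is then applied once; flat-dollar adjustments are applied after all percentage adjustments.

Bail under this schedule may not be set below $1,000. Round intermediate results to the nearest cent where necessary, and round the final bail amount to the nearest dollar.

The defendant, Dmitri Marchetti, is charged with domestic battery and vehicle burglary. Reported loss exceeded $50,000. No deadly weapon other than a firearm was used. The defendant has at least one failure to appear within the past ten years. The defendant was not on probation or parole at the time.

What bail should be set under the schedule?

Base amounts from the schedule: domestic battery $76,800; vehicle burglary $1,400.
Stacking rule: sum of all bases. $76,800 + $1,400 = $78,200.
Loss or damage exceeded $50,000 (+35%): $78,200 × 1.35 = $105,570.
$105,570 is at or above the $1,000 minimum.

$105,570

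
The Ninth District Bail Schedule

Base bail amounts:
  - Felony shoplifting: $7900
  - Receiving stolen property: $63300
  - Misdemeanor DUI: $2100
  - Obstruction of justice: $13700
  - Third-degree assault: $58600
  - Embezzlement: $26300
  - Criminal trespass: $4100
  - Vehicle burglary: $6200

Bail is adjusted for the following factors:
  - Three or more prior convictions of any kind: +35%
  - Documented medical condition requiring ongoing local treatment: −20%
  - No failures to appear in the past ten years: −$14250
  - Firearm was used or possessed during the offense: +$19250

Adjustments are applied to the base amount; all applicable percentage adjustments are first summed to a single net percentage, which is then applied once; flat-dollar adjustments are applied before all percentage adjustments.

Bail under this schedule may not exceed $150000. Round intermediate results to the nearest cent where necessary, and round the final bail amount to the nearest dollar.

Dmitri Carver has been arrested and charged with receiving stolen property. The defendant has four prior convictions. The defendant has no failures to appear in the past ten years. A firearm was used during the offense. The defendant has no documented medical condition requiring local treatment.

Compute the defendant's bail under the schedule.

$92205

Base amounts from the schedule: receiving stolen property $63300.
Single charge. Combined base = $63300.
No failures to appear in the past ten years (−$14250 flat): $63300 − $14250 = $49050.
Firearm was used or possessed during the offense (+$19250 flat): $49050 + $19250 = $68300.
Three or more prior convictions of any kind (+35%): $68300 × 1.35 = $92205.
$92205 is within the $150000 maximum.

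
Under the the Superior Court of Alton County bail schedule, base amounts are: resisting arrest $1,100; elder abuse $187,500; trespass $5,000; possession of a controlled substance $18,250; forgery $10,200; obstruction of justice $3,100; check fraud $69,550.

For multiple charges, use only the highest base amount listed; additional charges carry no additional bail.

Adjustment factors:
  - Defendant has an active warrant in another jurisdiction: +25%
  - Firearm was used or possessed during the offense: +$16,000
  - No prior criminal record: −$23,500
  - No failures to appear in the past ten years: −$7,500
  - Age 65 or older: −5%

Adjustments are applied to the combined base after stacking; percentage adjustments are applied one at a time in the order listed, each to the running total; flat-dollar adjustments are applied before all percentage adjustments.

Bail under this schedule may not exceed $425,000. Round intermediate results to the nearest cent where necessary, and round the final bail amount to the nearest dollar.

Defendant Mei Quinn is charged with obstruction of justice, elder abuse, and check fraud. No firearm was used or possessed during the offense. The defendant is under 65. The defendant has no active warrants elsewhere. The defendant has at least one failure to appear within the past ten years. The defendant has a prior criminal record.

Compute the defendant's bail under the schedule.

$187,500

Base amounts from the schedule: obstruction of justice $3,100; elder abuse $187,500; check fraud $69,550.
Stacking rule: use the highest base only. Highest is elder abuse at $187,500. Combined base = $187,500.
No adjustment factors apply to this defendant.
$187,500 is within the $425,000 maximum.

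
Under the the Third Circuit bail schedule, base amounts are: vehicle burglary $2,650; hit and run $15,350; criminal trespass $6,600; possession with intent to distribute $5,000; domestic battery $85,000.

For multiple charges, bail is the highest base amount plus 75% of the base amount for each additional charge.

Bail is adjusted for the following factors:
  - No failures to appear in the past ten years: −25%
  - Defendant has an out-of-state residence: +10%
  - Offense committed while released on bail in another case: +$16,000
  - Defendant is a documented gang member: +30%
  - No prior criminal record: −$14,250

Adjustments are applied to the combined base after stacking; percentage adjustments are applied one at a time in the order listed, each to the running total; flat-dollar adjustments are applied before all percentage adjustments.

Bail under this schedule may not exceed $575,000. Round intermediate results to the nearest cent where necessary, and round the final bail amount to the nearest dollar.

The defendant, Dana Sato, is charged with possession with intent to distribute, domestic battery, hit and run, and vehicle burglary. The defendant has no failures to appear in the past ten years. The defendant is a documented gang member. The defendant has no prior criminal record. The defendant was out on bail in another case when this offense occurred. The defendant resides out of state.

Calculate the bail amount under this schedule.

Base amounts from the schedule: possession with intent to distribute $5,000; domestic battery $85,000; hit and run $15,350; vehicle burglary $2,650.
Stacking rule: highest base plus 75% of each additional charge. Highest is domestic battery at $85,000. Additional: $5,000 × 75% = $3,750; $15,350 × 75% = $11,512.50; $2,650 × 75% = $1,987.50. Combined base = $85,000 + $17,250 = $102,250.
Offense committed while released on bail in another case (+$16,000 flat): $102,250 + $16,000 = $118,250.
No prior criminal record (−$14,250 flat): $118,250 − $14,250 = $104,000.
No failures to appear in the past ten years (−25%): $104,000 × 0.75 = $78,000.
Defendant has an out-of-state residence (+10%): $78,000 × 1.1 = $85,800.
Defendant is a documented gang member (+30%): $85,800 × 1.3 = $111,540.
$111,540 is within the $575,000 maximum.

$111,540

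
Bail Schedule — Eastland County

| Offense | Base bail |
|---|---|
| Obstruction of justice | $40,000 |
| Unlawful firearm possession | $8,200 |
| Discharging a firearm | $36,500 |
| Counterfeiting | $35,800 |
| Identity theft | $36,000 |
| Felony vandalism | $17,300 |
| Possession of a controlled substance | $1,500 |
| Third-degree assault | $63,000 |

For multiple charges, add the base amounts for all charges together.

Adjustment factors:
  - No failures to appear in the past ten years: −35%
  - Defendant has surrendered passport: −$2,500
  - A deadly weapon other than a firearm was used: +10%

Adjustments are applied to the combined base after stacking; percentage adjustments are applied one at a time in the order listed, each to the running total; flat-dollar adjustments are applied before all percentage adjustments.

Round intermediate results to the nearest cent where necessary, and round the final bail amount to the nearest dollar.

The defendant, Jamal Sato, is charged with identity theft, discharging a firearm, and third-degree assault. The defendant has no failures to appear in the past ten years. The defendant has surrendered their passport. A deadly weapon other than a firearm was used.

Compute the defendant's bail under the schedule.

Base amounts from the schedule: identity theft $36,000; discharging a firearm $36,500; third-degree assault $63,000.
Stacking rule: sum of all bases. $36,000 + $36,500 + $63,000 = $135,500.
Defendant has surrendered passport (−$2,500 flat): $135,500 − $2,500 = $133,000.
No failures to appear in the past ten years (−35%): $133,000 × 0.65 = $86,450.
A deadly weapon other than a firearm was used (+10%): $86,450 × 1.1 = $95,095.

$95,095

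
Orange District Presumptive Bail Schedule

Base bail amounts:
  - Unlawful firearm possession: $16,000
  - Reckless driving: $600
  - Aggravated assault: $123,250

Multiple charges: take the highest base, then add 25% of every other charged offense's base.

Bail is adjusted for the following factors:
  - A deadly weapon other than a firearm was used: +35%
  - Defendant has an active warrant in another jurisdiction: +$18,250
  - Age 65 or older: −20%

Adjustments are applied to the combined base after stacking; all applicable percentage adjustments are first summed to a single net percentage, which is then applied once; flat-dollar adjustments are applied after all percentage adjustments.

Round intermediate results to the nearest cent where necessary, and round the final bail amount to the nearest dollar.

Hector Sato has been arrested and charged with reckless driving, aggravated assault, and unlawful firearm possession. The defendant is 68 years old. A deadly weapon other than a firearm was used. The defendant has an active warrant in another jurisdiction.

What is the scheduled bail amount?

$164,760

Base amounts from the schedule: reckless driving $600; aggravated assault $123,250; unlawful firearm possession $16,000.
Stacking rule: highest base plus 25% of each additional charge. Highest is aggravated assault at $123,250. Additional: $600 × 25% = $150; $16,000 × 25% = $4,000. Combined base = $123,250 + $4,150 = $127,400.
Net percentage adjustment: +35% −20% = +15%. $127,400 × 1.15 = $146,510.
Defendant has an active warrant in another jurisdiction (+$18,250 flat): $146,510 + $18,250 = $164,760.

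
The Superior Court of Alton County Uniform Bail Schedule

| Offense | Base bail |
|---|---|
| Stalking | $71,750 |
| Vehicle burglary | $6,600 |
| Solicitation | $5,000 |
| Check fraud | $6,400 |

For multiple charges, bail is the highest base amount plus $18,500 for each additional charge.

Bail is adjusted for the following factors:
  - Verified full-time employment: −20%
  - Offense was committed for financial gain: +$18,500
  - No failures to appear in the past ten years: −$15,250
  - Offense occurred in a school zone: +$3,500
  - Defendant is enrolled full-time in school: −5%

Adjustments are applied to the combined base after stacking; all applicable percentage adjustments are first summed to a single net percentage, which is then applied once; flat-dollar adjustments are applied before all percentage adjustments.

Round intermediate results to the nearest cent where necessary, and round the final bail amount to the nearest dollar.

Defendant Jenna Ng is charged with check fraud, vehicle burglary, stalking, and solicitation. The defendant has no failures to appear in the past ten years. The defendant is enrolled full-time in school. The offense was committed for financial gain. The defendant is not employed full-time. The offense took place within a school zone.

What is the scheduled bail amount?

$127,300

Base amounts from the schedule: check fraud $6,400; vehicle burglary $6,600; stalking $71,750; solicitation $5,000.
Stacking rule: highest base plus $18,500 per additional charge. Highest is stalking at $71,750; 3 additional charges → +$55,500. Combined base = $127,250.
Offense was committed for financial gain (+$18,500 flat): $127,250 + $18,500 = $145,750.
No failures to appear in the past ten years (−$15,250 flat): $145,750 − $15,250 = $130,500.
Offense occurred in a school zone (+$3,500 flat): $130,500 + $3,500 = $134,000.
Defendant is enrolled full-time in school (−5%): $134,000 × 0.95 = $127,300.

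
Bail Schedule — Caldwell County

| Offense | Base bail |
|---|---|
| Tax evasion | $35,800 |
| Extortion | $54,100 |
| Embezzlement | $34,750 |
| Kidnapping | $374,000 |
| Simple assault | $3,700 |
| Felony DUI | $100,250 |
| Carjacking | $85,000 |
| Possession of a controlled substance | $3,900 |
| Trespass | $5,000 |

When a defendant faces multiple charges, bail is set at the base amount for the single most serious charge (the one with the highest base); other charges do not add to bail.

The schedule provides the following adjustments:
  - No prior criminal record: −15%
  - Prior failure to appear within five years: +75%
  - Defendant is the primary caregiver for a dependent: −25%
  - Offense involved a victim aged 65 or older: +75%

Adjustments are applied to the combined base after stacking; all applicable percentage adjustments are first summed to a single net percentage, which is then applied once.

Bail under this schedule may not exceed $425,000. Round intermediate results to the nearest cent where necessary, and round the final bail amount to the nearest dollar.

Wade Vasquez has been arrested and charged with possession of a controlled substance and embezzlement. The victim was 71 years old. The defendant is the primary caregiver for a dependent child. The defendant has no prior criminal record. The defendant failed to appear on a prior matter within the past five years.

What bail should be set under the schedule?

Base amounts from the schedule: possession of a controlled substance $3,900; embezzlement $34,750.
Stacking rule: use the highest base only. Highest is embezzlement at $34,750. Combined base = $34,750.
Net percentage adjustment: −15% +75% −25% +75% = +110%. $34,750 × 2.1 = $72,975.
$72,975 is within the $425,000 maximum.

$72,975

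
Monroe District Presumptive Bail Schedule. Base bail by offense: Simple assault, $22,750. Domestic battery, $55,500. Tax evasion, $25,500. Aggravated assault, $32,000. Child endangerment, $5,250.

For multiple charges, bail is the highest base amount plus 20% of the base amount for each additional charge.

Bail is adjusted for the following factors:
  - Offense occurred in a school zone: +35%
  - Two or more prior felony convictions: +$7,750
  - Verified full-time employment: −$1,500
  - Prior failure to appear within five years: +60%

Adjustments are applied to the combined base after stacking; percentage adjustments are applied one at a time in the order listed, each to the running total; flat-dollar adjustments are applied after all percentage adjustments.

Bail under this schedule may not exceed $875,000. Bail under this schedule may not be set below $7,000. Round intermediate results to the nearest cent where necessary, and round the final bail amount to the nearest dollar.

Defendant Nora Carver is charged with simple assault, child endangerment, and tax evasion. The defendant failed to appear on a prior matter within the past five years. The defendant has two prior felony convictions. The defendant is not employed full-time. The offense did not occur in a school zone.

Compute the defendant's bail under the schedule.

$57,510

Base amounts from the schedule: simple assault $22,750; child endangerment $5,250; tax evasion $25,500.
Stacking rule: highest base plus 20% of each additional charge. Highest is tax evasion at $25,500. Additional: $22,750 × 20% = $4,550; $5,250 × 20% = $1,050. Combined base = $25,500 + $5,600 = $31,100.
Prior failure to appear within five years (+60%): $31,100 × 1.6 = $49,760.
Two or more prior felony convictions (+$7,750 flat): $49,760 + $7,750 = $57,510.
$57,510 is within the $875,000 maximum.
$57,510 is at or above the $7,000 minimum.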